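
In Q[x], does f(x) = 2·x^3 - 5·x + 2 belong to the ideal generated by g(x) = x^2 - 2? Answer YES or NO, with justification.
In Q[x] the ideal (g) consists of all multiples of g, so f ∈ (g) iff g | f, i.e. iff the remainder of f on division by g is 0. Divide f by g (g is monic, so eliminate the leading term of the running remainder at each step):
  leading term 2·x^3: subtract (2·x)·g(x) = 2·x^3 - 4·x, leaving 2 - x
The remainder r(x) = 2 - x ≠ 0 (and deg r < deg g), so g ∤ f, i.e. f ∉ (g).

Final answer: NO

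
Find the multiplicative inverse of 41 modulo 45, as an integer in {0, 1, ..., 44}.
41^(−1) ≡ 11 (mod 45)

Apply the extended Euclidean algorithm to (45, 41), tracking rows (r, s, t) with s·45 + t·41 = r. Each division r_prev = q·r_cur + r_new produces the new row as (previous row) − q·(current row):
  row A: (45, 1, 0)   [1·45 + 0·41 = 45]
  row B: (41, 0, 1)   [0·45 + 1·41 = 41]
  45 = 1·41 + 4   → row C = row A − 1·row B = (4, 1, −1)   [check: 1·45 − 1·41 = 4]
  41 = 10·4 + 1   → row D = row B − 10·row C = (1, −10, 11)   [check: −10·45 + 11·41 = 1]
  4 = 4·1 + 0   → remainder 0, stop. gcd = 1 (last nonzero row D).
The gcd is 1, so 41 is invertible mod 45. The last nonzero row gives −10·45 + 11·41 = 1, so t = 11. So 41^(−1) ≡ 11 (mod 45). Verify: 41 · 11 = 451 ≡ 1 (mod 45). ✓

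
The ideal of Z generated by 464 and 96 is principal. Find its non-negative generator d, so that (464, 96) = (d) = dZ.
(464, 96) = (16); d = 16

In the PID Z, (a, b) is generated by gcd(a, b). Compute gcd(464, 96) with the extended Euclidean algorithm, tracking rows (r, s, t) with s·464 + t·96 = r:
  row A: (464, 1, 0)   [1·464 + 0·96 = 464]
  row B: (96, 0, 1)   [0·464 + 1·96 = 96]
  464 = 4·96 + 80   → row C = row A − 4·row B = (80, 1, −4)   [check: 1·464 − 4·96 = 80]
  96 = 1·80 + 16   → row D = row B − 1·row C = (16, −1, 5)   [check: −1·464 + 5·96 = 16]
  80 = 5·16 + 0   → remainder 0, stop. gcd = 16 (last nonzero row D).
So gcd(464, 96) = 16, with Bézout identity −1·464 + 5·96 = 16. Containment (⊇): the Bézout identity exhibits 16 as an element of (464, 96), giving (16) ⊆ (464, 96). Containment (⊆): since 16 | 464 and 16 | 96 (464 = 16·29, 96 = 16·6), every Z-linear combination of 464 and 96 is divisible by 16, so (464, 96) ⊆ (16). Therefore (464, 96) = (16), d = 16.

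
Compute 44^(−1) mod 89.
Apply the extended Euclidean algorithm to (89, 44), tracking rows (r, s, t) with s·89 + t·44 = r. Each division r_prev = q·r_cur + r_new produces the new row as (previous row) − q·(current row):
  row A: (89, 1, 0)   [1·89 + 0·44 = 89]
  row B: (44, 0, 1)   [0·89 + 1·44 = 44]
  89 = 2·44 + 1   → row C = row A − 2·row B = (1, 1, −2)   [check: 1·89 − 2·44 = 1]
  44 = 44·1 + 0   → remainder 0, stop. gcd = 1 (last nonzero row C).
The gcd is 1, so 44 is invertible mod 89. The last nonzero row gives 1·89 − 2·44 = 1, so t = −2. So 44^(−1) ≡ −2 ≡ 87 (mod 89). Verify: 44 · 87 = 3828 ≡ 1 (mod 89). ✓

Final answer: 44^(−1) ≡ 87 (mod 89)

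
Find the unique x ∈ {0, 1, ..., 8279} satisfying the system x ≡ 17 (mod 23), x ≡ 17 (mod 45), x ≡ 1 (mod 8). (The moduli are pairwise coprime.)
x ≡ 17 (mod 8280); the representative in [0, 8280) is 17

The moduli 23, 45, 8 are pairwise coprime, so by the CRT there is a unique solution mod 23·45·8 = 8280.
Solve by successive substitution. Start with x ≡ 17 (mod 23).
  Combine with x ≡ 17 (mod 45): write x = 17 + 23·t and require 17 + 23·t ≡ 17 (mod 45), i.e. 23·t ≡ 17 − 17 ≡ 0 (mod 45). Since 23^(−1) ≡ 2 (mod 45), t ≡ 2·0 ≡ 0 (mod 45). So x ≡ 17 + 23·0 = 17 (mod 1035).
  Combine with x ≡ 1 (mod 8): write x = 17 + 1035·t and require 17 + 1035·t ≡ 1 (mod 8), i.e. 1035·t ≡ 1 − 17 ≡ 0 (mod 8). Since 1035^(−1) ≡ 3 (mod 8) (1035 ≡ 3 (mod 8)), t ≡ 3·0 ≡ 0 (mod 8). So x ≡ 17 + 1035·0 = 17 (mod 8280).
Unique solution in [0, 8280): x = 17.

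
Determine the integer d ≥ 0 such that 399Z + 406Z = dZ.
In the PID Z, (a, b) is generated by gcd(a, b). Compute gcd(406, 399) with the extended Euclidean algorithm, tracking rows (r, s, t) with s·406 + t·399 = r:
  row A: (406, 1, 0)   [1·406 + 0·399 = 406]
  row B: (399, 0, 1)   [0·406 + 1·399 = 399]
  406 = 1·399 + 7   → row C = row A − 1·row B = (7, 1, −1)   [check: 1·406 − 1·399 = 7]
  399 = 57·7 + 0   → remainder 0, stop. gcd = 7 (last nonzero row C).
So gcd(399, 406) = 7, with Bézout identity 1·406 − 1·399 = 7. Containment (⊇): the Bézout identity exhibits 7 as an element of (399, 406), giving (7) ⊆ (399, 406). Containment (⊆): since 7 | 399 and 7 | 406 (399 = 7·57, 406 = 7·58), every Z-linear combination of 399 and 406 is divisible by 7, so (399, 406) ⊆ (7). Therefore (399, 406) = (7), d = 7.

Final answer: (399, 406) = (7); d = 7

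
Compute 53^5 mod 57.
2

Use repeated squaring. Binary(5) = 101. Walk through the bits of the exponent 5 left-to-right: at each bit after the leading one, square the running value, then multiply by 53 if the bit is 1 (always reducing mod 57):
  bit 1 = 1 (leading): start with 53.
  bit 2 = 0: square 53^2 = 2809 ≡ 16 (mod 57).
  bit 3 = 1: square 16^2 = 256 ≡ 28; bit is 1, so multiply 28·53 = 1484 ≡ 2 (mod 57).
Final value: 53^5 ≡ 2 (mod 57).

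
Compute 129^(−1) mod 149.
Apply the extended Euclidean algorithm to (149, 129), tracking rows (r, s, t) with s·149 + t·129 = r. Each division r_prev = q·r_cur + r_new produces the new row as (previous row) − q·(current row):
  row A: (149, 1, 0)   [1·149 + 0·129 = 149]
  row B: (129, 0, 1)   [0·149 + 1·129 = 129]
  149 = 1·129 + 20   → row C = row A − 1·row B = (20, 1, −1)   [check: 1·149 − 1·129 = 20]
  129 = 6·20 + 9   → row D = row B − 6·row C = (9, −6, 7)   [check: −6·149 + 7·129 = 9]
  20 = 2·9 + 2   → row E = row C − 2·row D = (2, 13, −15)   [check: 13·149 − 15·129 = 2]
  9 = 4·2 + 1   → row F = row D − 4·row E = (1, −58, 67)   [check: −58·149 + 67·129 = 1]
  2 = 2·1 + 0   → remainder 0, stop. gcd = 1 (last nonzero row F).
The gcd is 1, so 129 is invertible mod 149. The last nonzero row gives −58·149 + 67·129 = 1, so t = 67. So 129^(−1) ≡ 67 (mod 149). Verify: 129 · 67 = 8643 ≡ 1 (mod 149). ✓

Final answer: 129^(−1) ≡ 67 (mod 149)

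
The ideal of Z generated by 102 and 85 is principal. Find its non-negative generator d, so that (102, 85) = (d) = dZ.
In the PID Z, (a, b) is generated by gcd(a, b). Compute gcd(102, 85) with the extended Euclidean algorithm, tracking rows (r, s, t) with s·102 + t·85 = r:
  row A: (102, 1, 0)   [1·102 + 0·85 = 102]
  row B: (85, 0, 1)   [0·102 + 1·85 = 85]
  102 = 1·85 + 17   → row C = row A − 1·row B = (17, 1, −1)   [check: 1·102 − 1·85 = 17]
  85 = 5·17 + 0   → remainder 0, stop. gcd = 17 (last nonzero row C).
So gcd(102, 85) = 17, with Bézout identity 1·102 − 1·85 = 17. Containment (⊇): the Bézout identity exhibits 17 as an element of (102, 85), giving (17) ⊆ (102, 85). Containment (⊆): since 17 | 102 and 17 | 85 (102 = 17·6, 85 = 17·5), every Z-linear combination of 102 and 85 is divisible by 17, so (102, 85) ⊆ (17). Therefore (102, 85) = (17), d = 17.

Final answer: (102, 85) = (17); d = 17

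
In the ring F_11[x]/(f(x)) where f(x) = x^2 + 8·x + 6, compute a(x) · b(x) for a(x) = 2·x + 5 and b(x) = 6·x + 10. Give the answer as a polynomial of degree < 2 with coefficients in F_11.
a · b ≡ 9·x (mod f(x))

Multiply as integer polynomials: a · b = 12·x^2 + 50·x + 50. Reducing coefficients mod 11: a · b ≡ x^2 + 6·x + 6. Now divide by f(x) = x^2 + 8·x + 6 in F_11[x], eliminating the leading term at each step:
  leading term x^2: subtract (1)·f(x) = x^2 + 8·x + 6, leaving 9·x (coefficients mod 11)
The degree is now < 2, so this is the remainder. Hence a · b ≡ 9·x in F_11[x]/(f).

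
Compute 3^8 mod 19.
6

Use repeated squaring. Binary(8) = 1000. Walk through the bits of the exponent 8 left-to-right: at each bit after the leading one, square the running value, then multiply by 3 if the bit is 1 (always reducing mod 19):
  bit 1 = 1 (leading): start with 3.
  bit 2 = 0: square 3^2 = 9 (mod 19).
  bit 3 = 0: square 9^2 = 81 ≡ 5 (mod 19).
  bit 4 = 0: square 5^2 = 25 ≡ 6 (mod 19).
Final value: 3^8 ≡ 6 (mod 19).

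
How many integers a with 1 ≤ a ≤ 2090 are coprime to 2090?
The number of a ∈ {1, ..., 2090} with gcd(a, 2090) = 1 is by definition Euler's totient φ(2090). φ is multiplicative, with φ(p^e) = p^e − p^(e−1). Factorise 2090 = 2 · 5 · 11 · 19. Then
  φ(2090) = (2 − 1) · (5 − 1) · (11 − 1) · (19 − 1) = 1 · 4 · 10 · 18 = 720.
So there are 720 such integers.

Final answer: 720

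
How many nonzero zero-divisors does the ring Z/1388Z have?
In Z/1388Z each nonzero element is either a unit (gcd with 1388 is 1) or a zero-divisor (gcd > 1). The number of units is φ(1388): factorise 1388 = 2^2 · 347, so φ(1388) = (2^2 − 2^1) · (347 − 1) = 2 · 346 = 692. The nonzero elements number 1388 − 1 = 1387. Hence the nonzero zero-divisors number 1387 − 692 = 695.

Final answer: Z/1388Z has 695 nonzero zero-divisors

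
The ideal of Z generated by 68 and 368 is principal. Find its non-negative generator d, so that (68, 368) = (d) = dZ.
In the PID Z, (a, b) is generated by gcd(a, b). Compute gcd(368, 68) with the extended Euclidean algorithm, tracking rows (r, s, t) with s·368 + t·68 = r:
  row A: (368, 1, 0)   [1·368 + 0·68 = 368]
  row B: (68, 0, 1)   [0·368 + 1·68 = 68]
  368 = 5·68 + 28   → row C = row A − 5·row B = (28, 1, −5)   [check: 1·368 − 5·68 = 28]
  68 = 2·28 + 12   → row D = row B − 2·row C = (12, −2, 11)   [check: −2·368 + 11·68 = 12]
  28 = 2·12 + 4   → row E = row C − 2·row D = (4, 5, −27)   [check: 5·368 − 27·68 = 4]
  12 = 3·4 + 0   → remainder 0, stop. gcd = 4 (last nonzero row E).
So gcd(68, 368) = 4, with Bézout identity 5·368 − 27·68 = 4. Containment (⊇): the Bézout identity exhibits 4 as an element of (68, 368), giving (4) ⊆ (68, 368). Containment (⊆): since 4 | 68 and 4 | 368 (68 = 4·17, 368 = 4·92), every Z-linear combination of 68 and 368 is divisible by 4, so (68, 368) ⊆ (4). Therefore (68, 368) = (4), d = 4.

Final answer: (68, 368) = (4); d = 4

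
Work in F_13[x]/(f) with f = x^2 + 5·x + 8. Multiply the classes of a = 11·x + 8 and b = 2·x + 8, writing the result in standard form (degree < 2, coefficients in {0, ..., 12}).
Multiply as integer polynomials: a · b = 22·x^2 + 104·x + 64. Reducing coefficients mod 13: a · b ≡ 9·x^2 + 12. Now divide by f(x) = x^2 + 5·x + 8 in F_13[x], eliminating the leading term at each step:
  leading term 9·x^2: subtract (9)·f(x) = 9·x^2 + 6·x + 7, leaving 7·x + 5 (coefficients mod 13)
The degree is now < 2, so this is the remainder. Hence a · b ≡ 7·x + 5 in F_13[x]/(f).

Final answer: a · b ≡ 7·x + 5 (mod f(x))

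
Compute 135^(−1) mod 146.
Apply the extended Euclidean algorithm to (146, 135), tracking rows (r, s, t) with s·146 + t·135 = r. Each division r_prev = q·r_cur + r_new produces the new row as (previous row) − q·(current row):
  row A: (146, 1, 0)   [1·146 + 0·135 = 146]
  row B: (135, 0, 1)   [0·146 + 1·135 = 135]
  146 = 1·135 + 11   → row C = row A − 1·row B = (11, 1, −1)   [check: 1·146 − 1·135 = 11]
  135 = 12·11 + 3   → row D = row B − 12·row C = (3, −12, 13)   [check: −12·146 + 13·135 = 3]
  11 = 3·3 + 2   → row E = row C − 3·row D = (2, 37, −40)   [check: 37·146 − 40·135 = 2]
  3 = 1·2 + 1   → row F = row D − 1·row E = (1, −49, 53)   [check: −49·146 + 53·135 = 1]
  2 = 2·1 + 0   → remainder 0, stop. gcd = 1 (last nonzero row F).
The gcd is 1, so 135 is invertible mod 146. The last nonzero row gives −49·146 + 53·135 = 1, so t = 53. So 135^(−1) ≡ 53 (mod 146). Verify: 135 · 53 = 7155 ≡ 1 (mod 146). ✓

Final answer: 135^(−1) ≡ 53 (mod 146)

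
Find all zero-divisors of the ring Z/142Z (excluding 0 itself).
An element a ∈ Z/142Z (with a ≠ 0) is a zero-divisor iff gcd(a, 142) > 1 (because a is a unit precisely when gcd(a, n) = 1, and in Z/nZ every nonzero, non-unit element is a zero-divisor). Scan a = 1, ..., 141 and keep those with gcd(a, 142) > 1:
  gcd(2, 142) = 2, gcd(4, 142) = 2, gcd(6, 142) = 2, gcd(8, 142) = 2, gcd(10, 142) = 2, gcd(12, 142) = 2, gcd(14, 142) = 2, gcd(16, 142) = 2, gcd(18, 142) = 2, gcd(20, 142) = 2, gcd(22, 142) = 2, gcd(24, 142) = 2, gcd(26, 142) = 2, gcd(28, 142) = 2, gcd(30, 142) = 2, gcd(32, 142) = 2, gcd(34, 142) = 2, gcd(36, 142) = 2, gcd(38, 142) = 2, gcd(40, 142) = 2, gcd(42, 142) = 2, gcd(44, 142) = 2, gcd(46, 142) = 2, gcd(48, 142) = 2, gcd(50, 142) = 2, gcd(52, 142) = 2, gcd(54, 142) = 2, gcd(56, 142) = 2, gcd(58, 142) = 2, gcd(60, 142) = 2, gcd(62, 142) = 2, gcd(64, 142) = 2, gcd(66, 142) = 2, gcd(68, 142) = 2, gcd(70, 142) = 2, gcd(71, 142) = 71, gcd(72, 142) = 2, gcd(74, 142) = 2, gcd(76, 142) = 2, gcd(78, 142) = 2, gcd(80, 142) = 2, gcd(82, 142) = 2, gcd(84, 142) = 2, gcd(86, 142) = 2, gcd(88, 142) = 2, gcd(90, 142) = 2, gcd(92, 142) = 2, gcd(94, 142) = 2, gcd(96, 142) = 2, gcd(98, 142) = 2, gcd(100, 142) = 2, gcd(102, 142) = 2, gcd(104, 142) = 2, gcd(106, 142) = 2, gcd(108, 142) = 2, gcd(110, 142) = 2, gcd(112, 142) = 2, gcd(114, 142) = 2, gcd(116, 142) = 2, gcd(118, 142) = 2, gcd(120, 142) = 2, gcd(122, 142) = 2, gcd(124, 142) = 2, gcd(126, 142) = 2, gcd(128, 142) = 2, gcd(130, 142) = 2, gcd(132, 142) = 2, gcd(134, 142) = 2, gcd(136, 142) = 2, gcd(138, 142) = 2, gcd(140, 142) = 2.
All other a ∈ {1, ..., 141} have gcd(a, 142) = 1 and are units. So the nonzero zero-divisors are exactly the 71 values of a appearing in this scan.

Final answer: nonzero zero-divisors of Z/142Z = {2, 4, 6, 8, 10, 12, 14, 16, 18, 20, 22, 24, 26, 28, 30, 32, 34, 36, 38, 40, 42, 44, 46, 48, 50, 52, 54, 56, 58, 60, 62, 64, 66, 68, 70, 71, 72, 74, 76, 78, 80, 82, 84, 86, 88, 90, 92, 94, 96, 98, 100, 102, 104, 106, 108, 110, 112, 114, 116, 118, 120, 122, 124, 126, 128, 130, 132, 134, 136, 138, 140}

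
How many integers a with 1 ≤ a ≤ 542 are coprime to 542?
The number of a ∈ {1, ..., 542} with gcd(a, 542) = 1 is by definition Euler's totient φ(542). φ is multiplicative, with φ(p^e) = p^e − p^(e−1). Factorise 542 = 2 · 271. Then
  φ(542) = (2 − 1) · (271 − 1) = 1 · 270 = 270.
So there are 270 such integers.

Final answer: 270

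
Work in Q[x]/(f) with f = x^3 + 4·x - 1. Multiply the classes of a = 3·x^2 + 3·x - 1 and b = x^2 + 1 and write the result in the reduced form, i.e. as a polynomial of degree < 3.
a · b ≡ -10·x^2 - 6·x + 2 (mod f(x))

First multiply in Q[x] without reducing: a · b = 3·x^4 + 3·x^3 + 2·x^2 + 3·x - 1. Now divide by f(x) = x^3 + 4·x - 1, eliminating the leading term at each step:
  leading term 3·x^4: subtract (3·x)·f(x) = 3·x^4 + 12·x^2 - 3·x, leaving 3·x^3 - 10·x^2 + 6·x - 1
  leading term 3·x^3: subtract (3)·f(x) = 3·x^3 + 12·x - 3, leaving -10·x^2 - 6·x + 2
The degree is now < 3, so this is the remainder. Hence a · b ≡ -10·x^2 - 6·x + 2 in Q[x]/(f).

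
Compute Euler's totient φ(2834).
φ is multiplicative, with φ(p^e) = p^e − p^(e−1). Factorise 2834 = 2 · 13 · 109. Then
  φ(2834) = (2 − 1) · (13 − 1) · (109 − 1) = 1 · 12 · 108 = 1296.

Final answer: φ(2834) = 1296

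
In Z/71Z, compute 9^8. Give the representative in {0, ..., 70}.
60

Use repeated squaring. Binary(8) = 1000. Walk through the bits of the exponent 8 left-to-right: at each bit after the leading one, square the running value, then multiply by 9 if the bit is 1 (always reducing mod 71):
  bit 1 = 1 (leading): start with 9.
  bit 2 = 0: square 9^2 = 81 ≡ 10 (mod 71).
  bit 3 = 0: square 10^2 = 100 ≡ 29 (mod 71).
  bit 4 = 0: square 29^2 = 841 ≡ 60 (mod 71).
Final value: 9^8 ≡ 60 (mod 71).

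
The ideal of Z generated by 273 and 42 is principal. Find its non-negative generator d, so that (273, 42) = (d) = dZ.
In the PID Z, (a, b) is generated by gcd(a, b). Compute gcd(273, 42) with the extended Euclidean algorithm, tracking rows (r, s, t) with s·273 + t·42 = r:
  row A: (273, 1, 0)   [1·273 + 0·42 = 273]
  row B: (42, 0, 1)   [0·273 + 1·42 = 42]
  273 = 6·42 + 21   → row C = row A − 6·row B = (21, 1, −6)   [check: 1·273 − 6·42 = 21]
  42 = 2·21 + 0   → remainder 0, stop. gcd = 21 (last nonzero row C).
So gcd(273, 42) = 21, with Bézout identity 1·273 − 6·42 = 21. Containment (⊇): the Bézout identity exhibits 21 as an element of (273, 42), giving (21) ⊆ (273, 42). Containment (⊆): since 21 | 273 and 21 | 42 (273 = 21·13, 42 = 21·2), every Z-linear combination of 273 and 42 is divisible by 21, so (273, 42) ⊆ (21). Therefore (273, 42) = (21), d = 21.

Final answer: (273, 42) = (21); d = 21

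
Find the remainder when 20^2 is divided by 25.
Use repeated squaring. Binary(2) = 10. Walk through the bits of the exponent 2 left-to-right: at each bit after the leading one, square the running value, then multiply by 20 if the bit is 1 (always reducing mod 25):
  bit 1 = 1 (leading): start with 20.
  bit 2 = 0: square 20^2 = 400 ≡ 0 (mod 25).
Final value: 20^2 ≡ 0 (mod 25).

Final answer: 0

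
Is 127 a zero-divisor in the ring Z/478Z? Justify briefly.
gcd(127, 478) = 1, so 127 is a unit in Z/478Z (it has a multiplicative inverse). A unit cannot be a zero-divisor: if 127·b ≡ 0 then multiplying both sides by 127^(−1) gives b ≡ 0. So 127 is not a zero-divisor.

Final answer: NO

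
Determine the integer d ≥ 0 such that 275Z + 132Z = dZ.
(275, 132) = (11); d = 11

In the PID Z, (a, b) is generated by gcd(a, b). Compute gcd(275, 132) with the extended Euclidean algorithm, tracking rows (r, s, t) with s·275 + t·132 = r:
  row A: (275, 1, 0)   [1·275 + 0·132 = 275]
  row B: (132, 0, 1)   [0·275 + 1·132 = 132]
  275 = 2·132 + 11   → row C = row A − 2·row B = (11, 1, −2)   [check: 1·275 − 2·132 = 11]
  132 = 12·11 + 0   → remainder 0, stop. gcd = 11 (last nonzero row C).
So gcd(275, 132) = 11, with Bézout identity 1·275 − 2·132 = 11. Containment (⊇): the Bézout identity exhibits 11 as an element of (275, 132), giving (11) ⊆ (275, 132). Containment (⊆): since 11 | 275 and 11 | 132 (275 = 11·25, 132 = 11·12), every Z-linear combination of 275 and 132 is divisible by 11, so (275, 132) ⊆ (11). Therefore (275, 132) = (11), d = 11.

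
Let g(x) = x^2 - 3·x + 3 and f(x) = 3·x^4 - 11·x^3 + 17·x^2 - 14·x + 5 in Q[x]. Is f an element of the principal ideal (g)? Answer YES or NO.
NO

In Q[x] the ideal (g) consists of all multiples of g, so f ∈ (g) iff g | f, i.e. iff the remainder of f on division by g is 0. Divide f by g (g is monic, so eliminate the leading term of the running remainder at each step):
  leading term 3·x^4: subtract (3·x^2)·g(x) = 3·x^4 - 9·x^3 + 9·x^2, leaving -2·x^3 + 8·x^2 - 14·x + 5
  leading term -2·x^3: subtract (-2·x)·g(x) = -2·x^3 + 6·x^2 - 6·x, leaving 2·x^2 - 8·x + 5
  leading term 2·x^2: subtract (2)·g(x) = 2·x^2 - 6·x + 6, leaving -2·x - 1
The remainder r(x) = -2·x - 1 ≠ 0 (and deg r < deg g), so g ∤ f, i.e. f ∉ (g).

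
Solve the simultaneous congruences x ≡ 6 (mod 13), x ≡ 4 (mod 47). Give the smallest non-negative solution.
x ≡ 474 (mod 611); the representative in [0, 611) is 474

The moduli 13, 47 are pairwise coprime, so by the CRT there is a unique solution mod 13·47 = 611.
Solve by successive substitution. Start with x ≡ 6 (mod 13).
  Combine with x ≡ 4 (mod 47): write x = 6 + 13·t and require 6 + 13·t ≡ 4 (mod 47), i.e. 13·t ≡ 4 − 6 ≡ 45 (mod 47). Since 13^(−1) ≡ 29 (mod 47), t ≡ 29·45 ≡ 36 (mod 47). So x ≡ 6 + 13·36 = 474 (mod 611).
Unique solution in [0, 611): x = 474.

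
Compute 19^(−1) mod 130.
19^(−1) ≡ 89 (mod 130)

Apply the extended Euclidean algorithm to (130, 19), tracking rows (r, s, t) with s·130 + t·19 = r. Each division r_prev = q·r_cur + r_new produces the new row as (previous row) − q·(current row):
  row A: (130, 1, 0)   [1·130 + 0·19 = 130]
  row B: (19, 0, 1)   [0·130 + 1·19 = 19]
  130 = 6·19 + 16   → row C = row A − 6·row B = (16, 1, −6)   [check: 1·130 − 6·19 = 16]
  19 = 1·16 + 3   → row D = row B − 1·row C = (3, −1, 7)   [check: −1·130 + 7·19 = 3]
  16 = 5·3 + 1   → row E = row C − 5·row D = (1, 6, −41)   [check: 6·130 − 41·19 = 1]
  3 = 3·1 + 0   → remainder 0, stop. gcd = 1 (last nonzero row E).
The gcd is 1, so 19 is invertible mod 130. The last nonzero row gives 6·130 − 41·19 = 1, so t = −41. So 19^(−1) ≡ −41 ≡ 89 (mod 130). Verify: 19 · 89 = 1691 ≡ 1 (mod 130). ✓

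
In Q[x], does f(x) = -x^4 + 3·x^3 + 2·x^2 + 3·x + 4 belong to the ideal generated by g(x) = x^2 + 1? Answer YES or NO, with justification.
In Q[x] the ideal (g) consists of all multiples of g, so f ∈ (g) iff g | f, i.e. iff the remainder of f on division by g is 0. Divide f by g (g is monic, so eliminate the leading term of the running remainder at each step):
  leading term -x^4: subtract (-x^2)·g(x) = -x^4 - x^2, leaving 3·x^3 + 3·x^2 + 3·x + 4
  leading term 3·x^3: subtract (3·x)·g(x) = 3·x^3 + 3·x, leaving 3·x^2 + 4
  leading term 3·x^2: subtract (3)·g(x) = 3·x^2 + 3, leaving 1
The remainder r(x) = 1 ≠ 0 (and deg r < deg g), so g ∤ f, i.e. f ∉ (g).

Final answer: NO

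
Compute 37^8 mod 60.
Use repeated squaring. Binary(8) = 1000. Walk through the bits of the exponent 8 left-to-right: at each bit after the leading one, square the running value, then multiply by 37 if the bit is 1 (always reducing mod 60):
  bit 1 = 1 (leading): start with 37.
  bit 2 = 0: square 37^2 = 1369 ≡ 49 (mod 60).
  bit 3 = 0: square 49^2 = 2401 ≡ 1 (mod 60).
  bit 4 = 0: square 1^2 = 1 (mod 60).
Final value: 37^8 ≡ 1 (mod 60).

Final answer: 1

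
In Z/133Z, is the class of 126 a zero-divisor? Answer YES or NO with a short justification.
gcd(126, 133) = 7 > 1, so 126 is not a unit in Z/133Z. In Z/nZ every nonzero non-unit is a zero-divisor: explicitly, take b = 133/gcd = 19 ≠ 0 (mod 133); then 126·19 = 2394 = 18·133, i.e. 126·19 ≡ 0 (mod 133). So 126 is a zero-divisor.

Final answer: YES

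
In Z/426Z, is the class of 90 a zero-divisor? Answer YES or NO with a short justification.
gcd(90, 426) = 6 > 1, so 90 is not a unit in Z/426Z. In Z/nZ every nonzero non-unit is a zero-divisor: explicitly, take b = 426/gcd = 71 ≠ 0 (mod 426); then 90·71 = 6390 = 15·426, i.e. 90·71 ≡ 0 (mod 426). So 90 is a zero-divisor.

Final answer: YES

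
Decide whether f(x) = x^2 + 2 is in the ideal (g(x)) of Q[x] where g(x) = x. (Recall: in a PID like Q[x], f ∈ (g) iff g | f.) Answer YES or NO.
NO

In Q[x] the ideal (g) consists of all multiples of g, so f ∈ (g) iff g | f, i.e. iff the remainder of f on division by g is 0. Divide f by g (g is monic, so eliminate the leading term of the running remainder at each step):
  leading term x^2: subtract (x)·g(x) = x^2, leaving 2
The remainder r(x) = 2 ≠ 0 (and deg r < deg g), so g ∤ f, i.e. f ∉ (g).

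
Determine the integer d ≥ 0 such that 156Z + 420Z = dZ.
(156, 420) = (12); d = 12

In the PID Z, (a, b) is generated by gcd(a, b). Compute gcd(420, 156) with the extended Euclidean algorithm, tracking rows (r, s, t) with s·420 + t·156 = r:
  row A: (420, 1, 0)   [1·420 + 0·156 = 420]
  row B: (156, 0, 1)   [0·420 + 1·156 = 156]
  420 = 2·156 + 108   → row C = row A − 2·row B = (108, 1, −2)   [check: 1·420 − 2·156 = 108]
  156 = 1·108 + 48   → row D = row B − 1·row C = (48, −1, 3)   [check: −1·420 + 3·156 = 48]
  108 = 2·48 + 12   → row E = row C − 2·row D = (12, 3, −8)   [check: 3·420 − 8·156 = 12]
  48 = 4·12 + 0   → remainder 0, stop. gcd = 12 (last nonzero row E).
So gcd(156, 420) = 12, with Bézout identity 3·420 − 8·156 = 12. Containment (⊇): the Bézout identity exhibits 12 as an element of (156, 420), giving (12) ⊆ (156, 420). Containment (⊆): since 12 | 156 and 12 | 420 (156 = 12·13, 420 = 12·35), every Z-linear combination of 156 and 420 is divisible by 12, so (156, 420) ⊆ (12). Therefore (156, 420) = (12), d = 12.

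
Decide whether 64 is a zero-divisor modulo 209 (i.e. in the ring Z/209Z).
NO

gcd(64, 209) = 1, so 64 is a unit in Z/209Z (it has a multiplicative inverse). A unit cannot be a zero-divisor: if 64·b ≡ 0 then multiplying both sides by 64^(−1) gives b ≡ 0. So 64 is not a zero-divisor.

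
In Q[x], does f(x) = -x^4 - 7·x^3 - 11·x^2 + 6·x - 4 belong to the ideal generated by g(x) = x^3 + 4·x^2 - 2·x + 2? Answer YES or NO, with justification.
In Q[x] the ideal (g) consists of all multiples of g, so f ∈ (g) iff g | f, i.e. iff the remainder of f on division by g is 0. Divide f by g (g is monic, so eliminate the leading term of the running remainder at each step):
  leading term -x^4: subtract (-x)·g(x) = -x^4 - 4·x^3 + 2·x^2 - 2·x, leaving -3·x^3 - 13·x^2 + 8·x - 4
  leading term -3·x^3: subtract (-3)·g(x) = -3·x^3 - 12·x^2 + 6·x - 6, leaving -x^2 + 2·x + 2
The remainder r(x) = -x^2 + 2·x + 2 ≠ 0 (and deg r < deg g), so g ∤ f, i.e. f ∉ (g).

Final answer: NO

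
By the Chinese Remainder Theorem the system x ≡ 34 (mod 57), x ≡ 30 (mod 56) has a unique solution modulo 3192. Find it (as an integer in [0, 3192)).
The moduli 57, 56 are pairwise coprime, so by the CRT there is a unique solution mod 57·56 = 3192.
Solve by successive substitution. Start with x ≡ 34 (mod 57).
  Combine with x ≡ 30 (mod 56): write x = 34 + 57·t and require 34 + 57·t ≡ 30 (mod 56), i.e. 57·t ≡ 30 − 34 ≡ 52 (mod 56). Since 57^(−1) ≡ 1 (mod 56) (57 ≡ 1 (mod 56)), t ≡ 1·52 ≡ 52 (mod 56). So x ≡ 34 + 57·52 = 2998 (mod 3192).
Unique solution in [0, 3192): x = 2998.

Final answer: x ≡ 2998 (mod 3192); the representative in [0, 3192) is 2998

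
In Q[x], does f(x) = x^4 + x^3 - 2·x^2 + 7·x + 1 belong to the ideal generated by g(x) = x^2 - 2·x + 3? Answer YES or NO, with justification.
In Q[x] the ideal (g) consists of all multiples of g, so f ∈ (g) iff g | f, i.e. iff the remainder of f on division by g is 0. Divide f by g (g is monic, so eliminate the leading term of the running remainder at each step):
  leading term x^4: subtract (x^2)·g(x) = x^4 - 2·x^3 + 3·x^2, leaving 3·x^3 - 5·x^2 + 7·x + 1
  leading term 3·x^3: subtract (3·x)·g(x) = 3·x^3 - 6·x^2 + 9·x, leaving x^2 - 2·x + 1
  leading term x^2: subtract (1)·g(x) = x^2 - 2·x + 3, leaving -2
The remainder r(x) = -2 ≠ 0 (and deg r < deg g), so g ∤ f, i.e. f ∉ (g).

Final answer: NO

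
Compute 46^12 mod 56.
8

Use repeated squaring. Binary(12) = 1100. Walk through the bits of the exponent 12 left-to-right: at each bit after the leading one, square the running value, then multiply by 46 if the bit is 1 (always reducing mod 56):
  bit 1 = 1 (leading): start with 46.
  bit 2 = 1: square 46^2 = 2116 ≡ 44; bit is 1, so multiply 44·46 = 2024 ≡ 8 (mod 56).
  bit 3 = 0: square 8^2 = 64 ≡ 8 (mod 56).
  bit 4 = 0: square 8^2 = 64 ≡ 8 (mod 56).
Final value: 46^12 ≡ 8 (mod 56).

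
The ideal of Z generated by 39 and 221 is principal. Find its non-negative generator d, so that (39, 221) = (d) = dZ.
(39, 221) = (13); d = 13

In the PID Z, (a, b) is generated by gcd(a, b). Compute gcd(221, 39) with the extended Euclidean algorithm, tracking rows (r, s, t) with s·221 + t·39 = r:
  row A: (221, 1, 0)   [1·221 + 0·39 = 221]
  row B: (39, 0, 1)   [0·221 + 1·39 = 39]
  221 = 5·39 + 26   → row C = row A − 5·row B = (26, 1, −5)   [check: 1·221 − 5·39 = 26]
  39 = 1·26 + 13   → row D = row B − 1·row C = (13, −1, 6)   [check: −1·221 + 6·39 = 13]
  26 = 2·13 + 0   → remainder 0, stop. gcd = 13 (last nonzero row D).
So gcd(39, 221) = 13, with Bézout identity −1·221 + 6·39 = 13. Containment (⊇): the Bézout identity exhibits 13 as an element of (39, 221), giving (13) ⊆ (39, 221). Containment (⊆): since 13 | 39 and 13 | 221 (39 = 13·3, 221 = 13·17), every Z-linear combination of 39 and 221 is divisible by 13, so (39, 221) ⊆ (13). Therefore (39, 221) = (13), d = 13.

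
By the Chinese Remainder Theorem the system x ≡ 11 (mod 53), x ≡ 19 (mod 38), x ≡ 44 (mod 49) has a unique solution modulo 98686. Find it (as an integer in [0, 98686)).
The moduli 53, 38, 49 are pairwise coprime, so by the CRT there is a unique solution mod 53·38·49 = 98686.
Solve by successive substitution. Start with x ≡ 11 (mod 53).
  Combine with x ≡ 19 (mod 38): write x = 11 + 53·t and require 11 + 53·t ≡ 19 (mod 38), i.e. 53·t ≡ 19 − 11 ≡ 8 (mod 38). Since 53^(−1) ≡ 33 (mod 38) (53 ≡ 15 (mod 38)), t ≡ 33·8 ≡ 36 (mod 38). So x ≡ 11 + 53·36 = 1919 (mod 2014).
  Combine with x ≡ 44 (mod 49): write x = 1919 + 2014·t and require 1919 + 2014·t ≡ 44 (mod 49), i.e. 2014·t ≡ 44 − 1919 ≡ 36 (mod 49). Since 2014^(−1) ≡ 10 (mod 49) (2014 ≡ 5 (mod 49)), t ≡ 10·36 ≡ 17 (mod 49). So x ≡ 1919 + 2014·17 = 36157 (mod 98686).
Unique solution in [0, 98686): x = 36157.

Final answer: x ≡ 36157 (mod 98686); the representative in [0, 98686) is 36157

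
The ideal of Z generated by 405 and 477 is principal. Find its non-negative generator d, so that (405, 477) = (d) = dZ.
In the PID Z, (a, b) is generated by gcd(a, b). Compute gcd(477, 405) with the extended Euclidean algorithm, tracking rows (r, s, t) with s·477 + t·405 = r:
  row A: (477, 1, 0)   [1·477 + 0·405 = 477]
  row B: (405, 0, 1)   [0·477 + 1·405 = 405]
  477 = 1·405 + 72   → row C = row A − 1·row B = (72, 1, −1)   [check: 1·477 − 1·405 = 72]
  405 = 5·72 + 45   → row D = row B − 5·row C = (45, −5, 6)   [check: −5·477 + 6·405 = 45]
  72 = 1·45 + 27   → row E = row C − 1·row D = (27, 6, −7)   [check: 6·477 − 7·405 = 27]
  45 = 1·27 + 18   → row F = row D − 1·row E = (18, −11, 13)   [check: −11·477 + 13·405 = 18]
  27 = 1·18 + 9   → row G = row E − 1·row F = (9, 17, −20)   [check: 17·477 − 20·405 = 9]
  18 = 2·9 + 0   → remainder 0, stop. gcd = 9 (last nonzero row G).
So gcd(405, 477) = 9, with Bézout identity 17·477 − 20·405 = 9. Containment (⊇): the Bézout identity exhibits 9 as an element of (405, 477), giving (9) ⊆ (405, 477). Containment (⊆): since 9 | 405 and 9 | 477 (405 = 9·45, 477 = 9·53), every Z-linear combination of 405 and 477 is divisible by 9, so (405, 477) ⊆ (9). Therefore (405, 477) = (9), d = 9.

Final answer: (405, 477) = (9); d = 9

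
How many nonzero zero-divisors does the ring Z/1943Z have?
In Z/1943Z each nonzero element is either a unit (gcd with 1943 is 1) or a zero-divisor (gcd > 1). The number of units is φ(1943): factorise 1943 = 29 · 67, so φ(1943) = (29 − 1) · (67 − 1) = 28 · 66 = 1848. The nonzero elements number 1943 − 1 = 1942. Hence the nonzero zero-divisors number 1942 − 1848 = 94.

Final answer: Z/1943Z has 94 nonzero zero-divisors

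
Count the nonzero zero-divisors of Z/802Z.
Z/802Z has 401 nonzero zero-divisors

In Z/802Z each nonzero element is either a unit (gcd with 802 is 1) or a zero-divisor (gcd > 1). The number of units is φ(802): factorise 802 = 2 · 401, so φ(802) = (2 − 1) · (401 − 1) = 1 · 400 = 400. The nonzero elements number 802 − 1 = 801. Hence the nonzero zero-divisors number 801 − 400 = 401.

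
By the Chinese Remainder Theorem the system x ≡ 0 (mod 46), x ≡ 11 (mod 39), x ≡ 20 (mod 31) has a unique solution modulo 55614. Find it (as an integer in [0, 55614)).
x ≡ 19550 (mod 55614); the representative in [0, 55614) is 19550

The moduli 46, 39, 31 are pairwise coprime, so by the CRT there is a unique solution mod 46·39·31 = 55614.
Solve by successive substitution. Start with x ≡ 0 (mod 46).
  Combine with x ≡ 11 (mod 39): write x = 46·t and require 46·t ≡ 11 (mod 39). Since 46^(−1) ≡ 28 (mod 39) (46 ≡ 7 (mod 39)), t ≡ 28·11 ≡ 35 (mod 39). So x ≡ 46·35 = 1610 (mod 1794).
  Combine with x ≡ 20 (mod 31): write x = 1610 + 1794·t and require 1610 + 1794·t ≡ 20 (mod 31), i.e. 1794·t ≡ 20 − 1610 ≡ 22 (mod 31). Since 1794^(−1) ≡ 23 (mod 31) (1794 ≡ 27 (mod 31)), t ≡ 23·22 ≡ 10 (mod 31). So x ≡ 1610 + 1794·10 = 19550 (mod 55614).
Unique solution in [0, 55614): x = 19550.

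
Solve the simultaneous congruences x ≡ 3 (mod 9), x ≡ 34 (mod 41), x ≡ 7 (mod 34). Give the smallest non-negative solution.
The moduli 9, 41, 34 are pairwise coprime, so by the CRT there is a unique solution mod 9·41·34 = 12546.
Solve by successive substitution. Start with x ≡ 3 (mod 9).
  Combine with x ≡ 34 (mod 41): write x = 3 + 9·t and require 3 + 9·t ≡ 34 (mod 41), i.e. 9·t ≡ 34 − 3 ≡ 31 (mod 41). Since 9^(−1) ≡ 32 (mod 41), t ≡ 32·31 ≡ 8 (mod 41). So x ≡ 3 + 9·8 = 75 (mod 369).
  Combine with x ≡ 7 (mod 34): write x = 75 + 369·t and require 75 + 369·t ≡ 7 (mod 34), i.e. 369·t ≡ 7 − 75 ≡ 0 (mod 34). Since 369^(−1) ≡ 27 (mod 34) (369 ≡ 29 (mod 34)), t ≡ 27·0 ≡ 0 (mod 34). So x ≡ 75 + 369·0 = 75 (mod 12546).
Unique solution in [0, 12546): x = 75.

Final answer: x ≡ 75 (mod 12546); the representative in [0, 12546) is 75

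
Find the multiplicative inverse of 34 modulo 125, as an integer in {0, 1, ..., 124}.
34^(−1) ≡ 114 (mod 125)

Apply the extended Euclidean algorithm to (125, 34), tracking rows (r, s, t) with s·125 + t·34 = r. Each division r_prev = q·r_cur + r_new produces the new row as (previous row) − q·(current row):
  row A: (125, 1, 0)   [1·125 + 0·34 = 125]
  row B: (34, 0, 1)   [0·125 + 1·34 = 34]
  125 = 3·34 + 23   → row C = row A − 3·row B = (23, 1, −3)   [check: 1·125 − 3·34 = 23]
  34 = 1·23 + 11   → row D = row B − 1·row C = (11, −1, 4)   [check: −1·125 + 4·34 = 11]
  23 = 2·11 + 1   → row E = row C − 2·row D = (1, 3, −11)   [check: 3·125 − 11·34 = 1]
  11 = 11·1 + 0   → remainder 0, stop. gcd = 1 (last nonzero row E).
The gcd is 1, so 34 is invertible mod 125. The last nonzero row gives 3·125 − 11·34 = 1, so t = −11. So 34^(−1) ≡ −11 ≡ 114 (mod 125). Verify: 34 · 114 = 3876 ≡ 1 (mod 125). ✓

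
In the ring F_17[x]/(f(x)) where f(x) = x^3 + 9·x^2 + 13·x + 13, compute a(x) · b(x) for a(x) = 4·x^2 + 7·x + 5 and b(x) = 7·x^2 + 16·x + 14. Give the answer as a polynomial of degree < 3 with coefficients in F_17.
Multiply as integer polynomials: a · b = 28·x^4 + 113·x^3 + 203·x^2 + 178·x + 70. Reducing coefficients mod 17: a · b ≡ 11·x^4 + 11·x^3 + 16·x^2 + 8·x + 2. Now divide by f(x) = x^3 + 9·x^2 + 13·x + 13 in F_17[x], eliminating the leading term at each step:
  leading term 11·x^4: subtract (11·x)·f(x) = 11·x^4 + 14·x^3 + 7·x^2 + 7·x, leaving 14·x^3 + 9·x^2 + x + 2 (coefficients mod 17)
  leading term 14·x^3: subtract (14)·f(x) = 14·x^3 + 7·x^2 + 12·x + 12, leaving 2·x^2 + 6·x + 7 (coefficients mod 17)
The degree is now < 3, so this is the remainder. Hence a · b ≡ 2·x^2 + 6·x + 7 in F_17[x]/(f).

Final answer: a · b ≡ 2·x^2 + 6·x + 7 (mod f(x))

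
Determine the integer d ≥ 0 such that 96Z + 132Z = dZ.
In the PID Z, (a, b) is generated by gcd(a, b). Compute gcd(132, 96) with the extended Euclidean algorithm, tracking rows (r, s, t) with s·132 + t·96 = r:
  row A: (132, 1, 0)   [1·132 + 0·96 = 132]
  row B: (96, 0, 1)   [0·132 + 1·96 = 96]
  132 = 1·96 + 36   → row C = row A − 1·row B = (36, 1, −1)   [check: 1·132 − 1·96 = 36]
  96 = 2·36 + 24   → row D = row B − 2·row C = (24, −2, 3)   [check: −2·132 + 3·96 = 24]
  36 = 1·24 + 12   → row E = row C − 1·row D = (12, 3, −4)   [check: 3·132 − 4·96 = 12]
  24 = 2·12 + 0   → remainder 0, stop. gcd = 12 (last nonzero row E).
So gcd(96, 132) = 12, with Bézout identity 3·132 − 4·96 = 12. Containment (⊇): the Bézout identity exhibits 12 as an element of (96, 132), giving (12) ⊆ (96, 132). Containment (⊆): since 12 | 96 and 12 | 132 (96 = 12·8, 132 = 12·11), every Z-linear combination of 96 and 132 is divisible by 12, so (96, 132) ⊆ (12). Therefore (96, 132) = (12), d = 12.

Final answer: (96, 132) = (12); d = 12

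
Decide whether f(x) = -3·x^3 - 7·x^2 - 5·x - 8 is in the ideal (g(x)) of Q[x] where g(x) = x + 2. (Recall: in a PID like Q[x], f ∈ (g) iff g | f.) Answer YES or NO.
In Q[x] the ideal (g) consists of all multiples of g, so f ∈ (g) iff g | f, i.e. iff the remainder of f on division by g is 0. Divide f by g (g is monic, so eliminate the leading term of the running remainder at each step):
  leading term -3·x^3: subtract (-3·x^2)·g(x) = -3·x^3 - 6·x^2, leaving -x^2 - 5·x - 8
  leading term -x^2: subtract (-x)·g(x) = -x^2 - 2·x, leaving -3·x - 8
  leading term -3·x: subtract (-3)·g(x) = -3·x - 6, leaving -2
The remainder r(x) = -2 ≠ 0 (and deg r < deg g), so g ∤ f, i.e. f ∉ (g).

Final answer: NO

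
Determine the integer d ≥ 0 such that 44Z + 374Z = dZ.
In the PID Z, (a, b) is generated by gcd(a, b). Compute gcd(374, 44) with the extended Euclidean algorithm, tracking rows (r, s, t) with s·374 + t·44 = r:
  row A: (374, 1, 0)   [1·374 + 0·44 = 374]
  row B: (44, 0, 1)   [0·374 + 1·44 = 44]
  374 = 8·44 + 22   → row C = row A − 8·row B = (22, 1, −8)   [check: 1·374 − 8·44 = 22]
  44 = 2·22 + 0   → remainder 0, stop. gcd = 22 (last nonzero row C).
So gcd(44, 374) = 22, with Bézout identity 1·374 − 8·44 = 22. Containment (⊇): the Bézout identity exhibits 22 as an element of (44, 374), giving (22) ⊆ (44, 374). Containment (⊆): since 22 | 44 and 22 | 374 (44 = 22·2, 374 = 22·17), every Z-linear combination of 44 and 374 is divisible by 22, so (44, 374) ⊆ (22). Therefore (44, 374) = (22), d = 22.

Final answer: (44, 374) = (22); d = 22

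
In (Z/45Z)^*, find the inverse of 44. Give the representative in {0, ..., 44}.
Apply the extended Euclidean algorithm to (45, 44), tracking rows (r, s, t) with s·45 + t·44 = r. Each division r_prev = q·r_cur + r_new produces the new row as (previous row) − q·(current row):
  row A: (45, 1, 0)   [1·45 + 0·44 = 45]
  row B: (44, 0, 1)   [0·45 + 1·44 = 44]
  45 = 1·44 + 1   → row C = row A − 1·row B = (1, 1, −1)   [check: 1·45 − 1·44 = 1]
  44 = 44·1 + 0   → remainder 0, stop. gcd = 1 (last nonzero row C).
The gcd is 1, so 44 is invertible mod 45. The last nonzero row gives 1·45 − 1·44 = 1, so t = −1. So 44^(−1) ≡ −1 ≡ 44 (mod 45). Verify: 44 · 44 = 1936 ≡ 1 (mod 45). ✓

Final answer: 44^(−1) ≡ 44 (mod 45)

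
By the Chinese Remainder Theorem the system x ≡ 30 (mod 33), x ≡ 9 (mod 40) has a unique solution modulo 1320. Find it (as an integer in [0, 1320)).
The moduli 33, 40 are pairwise coprime, so by the CRT there is a unique solution mod 33·40 = 1320.
Solve by successive substitution. Start with x ≡ 30 (mod 33).
  Combine with x ≡ 9 (mod 40): write x = 30 + 33·t and require 30 + 33·t ≡ 9 (mod 40), i.e. 33·t ≡ 9 − 30 ≡ 19 (mod 40). Since 33^(−1) ≡ 17 (mod 40), t ≡ 17·19 ≡ 3 (mod 40). So x ≡ 30 + 33·3 = 129 (mod 1320).
Unique solution in [0, 1320): x = 129.

Final answer: x ≡ 129 (mod 1320); the representative in [0, 1320) is 129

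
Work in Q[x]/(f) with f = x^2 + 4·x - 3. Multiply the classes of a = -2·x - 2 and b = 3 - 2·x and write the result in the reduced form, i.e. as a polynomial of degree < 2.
First multiply in Q[x] without reducing: a · b = 4·x^2 - 2·x - 6. Now divide by f(x) = x^2 + 4·x - 3, eliminating the leading term at each step:
  leading term 4·x^2: subtract (4)·f(x) = 4·x^2 + 16·x - 12, leaving 6 - 18·x
The degree is now < 2, so this is the remainder. Hence a · b ≡ 6 - 18·x in Q[x]/(f).

Final answer: a · b ≡ 6 - 18·x (mod f(x))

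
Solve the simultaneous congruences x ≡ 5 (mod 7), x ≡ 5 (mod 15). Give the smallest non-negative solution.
The moduli 7, 15 are pairwise coprime, so by the CRT there is a unique solution mod 7·15 = 105.
Solve by successive substitution. Start with x ≡ 5 (mod 7).
  Combine with x ≡ 5 (mod 15): write x = 5 + 7·t and require 5 + 7·t ≡ 5 (mod 15), i.e. 7·t ≡ 5 − 5 ≡ 0 (mod 15). Since 7^(−1) ≡ 13 (mod 15), t ≡ 13·0 ≡ 0 (mod 15). So x ≡ 5 + 7·0 = 5 (mod 105).
Unique solution in [0, 105): x = 5.

Final answer: x ≡ 5 (mod 105); the representative in [0, 105) is 5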